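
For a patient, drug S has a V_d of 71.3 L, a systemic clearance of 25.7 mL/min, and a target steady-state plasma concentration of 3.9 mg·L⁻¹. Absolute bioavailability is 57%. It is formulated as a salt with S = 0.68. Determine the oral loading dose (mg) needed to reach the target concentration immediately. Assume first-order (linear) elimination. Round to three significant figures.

LD = Vd × C / F / S = 71.30 × 3.900 / 0.57 / 0.68 = 717.4 mg

717 mg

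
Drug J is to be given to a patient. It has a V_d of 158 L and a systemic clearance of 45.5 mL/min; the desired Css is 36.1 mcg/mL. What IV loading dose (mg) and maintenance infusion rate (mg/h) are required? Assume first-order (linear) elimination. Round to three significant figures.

(a) 5700 mg; (b) 98.6 mg/h

Loading dose = Vd × C = 158.0 × 36.1 = 5704 mg
Convert clearance: 45.5 mL/min × 60 min/h ÷ 1000 mL/L = 2.730 L/h
Maintenance infusion rate = CL × Css = 2.730 × 36.1 = 98.55 mg/h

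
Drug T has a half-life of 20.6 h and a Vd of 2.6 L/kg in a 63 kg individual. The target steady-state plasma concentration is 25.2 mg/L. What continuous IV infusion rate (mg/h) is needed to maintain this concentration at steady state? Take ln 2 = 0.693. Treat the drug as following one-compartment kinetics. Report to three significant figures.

Total Vd = 2.6 × 63 = 163.8 L
CL = 0.693 × Vd / t½ = 0.693 × 163.8 / 20.6 = 5.510 L/h
Infusion rate = CL × Css = 5.510 × 25.2 = 138.9 mg/h

139 mg/h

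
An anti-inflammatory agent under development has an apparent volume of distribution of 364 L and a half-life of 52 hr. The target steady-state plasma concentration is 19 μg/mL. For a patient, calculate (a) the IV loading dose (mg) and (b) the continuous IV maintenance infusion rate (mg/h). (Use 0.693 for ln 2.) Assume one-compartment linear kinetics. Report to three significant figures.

(a) 6920 mg; (b) 92.2 mg/h

LD = Vd × C = 364.0 × 19 = 6916 mg
CL = 0.693 × Vd / t½ = 0.693 × 364.0 / 52 = 4.851 L/h
Infusion rate = CL × Css = 4.851 × 19 = 92.17 mg/h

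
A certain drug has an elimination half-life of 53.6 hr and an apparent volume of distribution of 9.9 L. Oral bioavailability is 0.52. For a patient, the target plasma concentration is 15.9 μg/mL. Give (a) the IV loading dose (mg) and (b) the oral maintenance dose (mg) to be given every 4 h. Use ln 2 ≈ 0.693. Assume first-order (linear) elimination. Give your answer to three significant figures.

LD = Vd × C = 9.900 × 15.9 = 157.4 mg
CL = 0.693 × Vd / t½ = 0.693 × 9.900 / 53.6 = 0.1280 L/h
D = CL × Css × τ / F = 0.1280 × 15.9 × 4 / 0.52 = 15.66 mg

(a) 157 mg; (b) 15.7 mg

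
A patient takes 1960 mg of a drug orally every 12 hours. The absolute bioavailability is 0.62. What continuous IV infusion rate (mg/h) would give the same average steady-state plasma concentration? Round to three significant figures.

Equivalent systemic input: infusion rate = F·D/τ.
Rate = 0.62 × 1960 / 12 = 101.3 mg/h

101 mg/h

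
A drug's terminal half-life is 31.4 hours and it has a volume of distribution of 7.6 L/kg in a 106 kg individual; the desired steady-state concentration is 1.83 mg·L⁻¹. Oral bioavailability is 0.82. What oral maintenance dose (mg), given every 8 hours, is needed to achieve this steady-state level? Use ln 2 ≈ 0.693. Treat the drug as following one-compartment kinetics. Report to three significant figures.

317 mg

Vd = 7.6 L/kg × 106 kg = 805.6 L
CL = 0.693 × Vd / t½ = 0.693 × 805.6 / 31.4 = 17.78 L/h
D = CL × Css × τ / F = 17.78 × 1.83 × 8 / 0.82 = 317.4 mg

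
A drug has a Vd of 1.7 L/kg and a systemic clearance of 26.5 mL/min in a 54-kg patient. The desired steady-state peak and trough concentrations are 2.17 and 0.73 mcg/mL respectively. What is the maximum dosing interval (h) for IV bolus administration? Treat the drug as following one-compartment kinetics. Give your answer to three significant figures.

62.9 h

Total Vd = 1.7 × 54 = 91.80 L
CL = 26.5 mL/min × 60/1000 = 1.590 L/h
k = CL / Vd = 1.590 / 91.80 = 0.01732 h⁻¹
Between IV bolus doses, concentration decays as C = C₀·e^(−kτ), so C_peak/C_trough = e^(kτ).
τ_max = ln(C_peak/C_trough) / k = ln(2.17/0.73) / 0.01732 = 1.089 / 0.01732 = 62.88 h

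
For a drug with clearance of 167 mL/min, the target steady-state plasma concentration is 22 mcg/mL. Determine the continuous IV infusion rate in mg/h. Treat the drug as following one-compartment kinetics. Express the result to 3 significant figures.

220 mg/h

CL = 167 mL/min × 60/1000 = 10.02 L/h
At steady state, infusion rate equals elimination rate: rate in = CL × Css.
Rate = CL × Css = 10.02 × 22 = 220.4 mg/h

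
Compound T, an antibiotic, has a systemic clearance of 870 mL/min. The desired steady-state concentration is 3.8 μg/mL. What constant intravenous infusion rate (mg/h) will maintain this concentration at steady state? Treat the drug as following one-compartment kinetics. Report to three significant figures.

CL = 870 mL/min × 60/1000 = 52.20 L/h
At steady state, infusion rate equals elimination rate: rate in = CL × Css.
Rate = CL × Css = 52.20 × 3.8 = 198.4 mg/h

198 mg/h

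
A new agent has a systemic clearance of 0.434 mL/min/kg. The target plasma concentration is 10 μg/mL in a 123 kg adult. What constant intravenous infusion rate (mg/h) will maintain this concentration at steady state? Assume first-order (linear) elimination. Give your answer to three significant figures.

32.0 mg/h

CL = 0.434 mL/min/kg × 123 kg = 53.38 mL/min = 53.38 × 60/1000 = 3.203 L/h
Rate = CL × Css = 3.203 × 10 = 32.03 mg/h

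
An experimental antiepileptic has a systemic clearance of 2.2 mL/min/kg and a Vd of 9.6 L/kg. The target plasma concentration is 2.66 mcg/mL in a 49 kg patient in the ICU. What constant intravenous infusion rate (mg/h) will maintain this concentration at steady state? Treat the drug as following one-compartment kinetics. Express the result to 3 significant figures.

17.2 mg/h

CL = 2.2 mL/min/kg × 49 kg = 107.8 mL/min = 107.8 × 60/1000 = 6.468 L/h
Rate = CL × Css = 6.468 × 2.66 = 17.20 mg/h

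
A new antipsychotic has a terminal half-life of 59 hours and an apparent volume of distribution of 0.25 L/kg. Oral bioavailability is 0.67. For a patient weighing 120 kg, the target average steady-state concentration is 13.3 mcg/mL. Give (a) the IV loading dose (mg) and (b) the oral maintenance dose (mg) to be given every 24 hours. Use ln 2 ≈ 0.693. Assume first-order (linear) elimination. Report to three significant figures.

(a) 399 mg; (b) 168 mg

Total Vd = 0.25 × 120 = 30.00 L
LD = Vd × C = 30.00 × 13.3 = 399.0 mg
CL = 0.693 × Vd / t½ = 0.693 × 30.00 / 59 = 0.3524 L/h
D = CL × Css × τ / F = 0.3524 × 13.3 × 24 / 0.67 = 167.9 mg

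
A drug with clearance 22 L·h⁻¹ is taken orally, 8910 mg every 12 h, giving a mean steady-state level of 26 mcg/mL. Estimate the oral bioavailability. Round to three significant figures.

0.770

F·D/τ = CL·Css at steady state → F = CL·Css·τ / D.
F = 22 × 26 × 12 / 8910 = 0.770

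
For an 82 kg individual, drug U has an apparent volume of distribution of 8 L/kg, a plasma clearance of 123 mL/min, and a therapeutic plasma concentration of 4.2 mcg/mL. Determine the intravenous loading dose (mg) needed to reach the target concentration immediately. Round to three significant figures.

Total Vd = 8 × 82 = 656.0 L
The loading dose fills Vd to the target concentration.
LD = Vd × C = 656.0 × 4.200 = 2755 mg

2760 mg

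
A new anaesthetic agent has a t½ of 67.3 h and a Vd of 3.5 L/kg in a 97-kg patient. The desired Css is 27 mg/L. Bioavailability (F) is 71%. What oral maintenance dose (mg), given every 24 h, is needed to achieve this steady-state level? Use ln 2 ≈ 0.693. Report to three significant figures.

Total Vd = 3.5 × 97 = 339.5 L
CL = ln 2 · Vd / t½ = 0.693 × 339.5 / 67.3 = 3.496 L/h
D = CL × Css × τ / F = 3.496 × 27 × 24 / 0.71 = 3191 mg

3190 mg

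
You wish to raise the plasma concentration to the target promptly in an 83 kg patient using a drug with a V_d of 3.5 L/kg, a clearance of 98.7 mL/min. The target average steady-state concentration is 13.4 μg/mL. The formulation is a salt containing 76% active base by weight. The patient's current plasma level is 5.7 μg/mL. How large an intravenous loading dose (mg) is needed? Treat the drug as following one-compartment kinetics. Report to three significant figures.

2940 mg

Total Vd = 3.5 × 83 = 290.5 L
LD is governed by Vd — clearance does not enter the loading-dose calculation.
Concentration deficit ΔC = 13.4 − 5.7 = 7.700 mg/L
LD = Vd × ΔC / S = 290.5 × 7.700 / 0.76 = 2943 mg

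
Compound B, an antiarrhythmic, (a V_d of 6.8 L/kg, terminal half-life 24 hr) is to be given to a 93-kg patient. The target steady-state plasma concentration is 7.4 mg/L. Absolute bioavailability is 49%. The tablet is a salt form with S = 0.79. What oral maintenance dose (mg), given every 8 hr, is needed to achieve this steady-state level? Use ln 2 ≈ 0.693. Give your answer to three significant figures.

Total Vd = 6.8 × 93 = 632.4 L
k = 0.693/24 = 0.02888 h⁻¹, so CL = k·Vd = 0.02888 × 632.4 = 18.26 L/h
D = CL × Css × τ / F / S = 18.26 × 7.4 × 8 / 0.49 / 0.79 = 2793 mg

2790 mg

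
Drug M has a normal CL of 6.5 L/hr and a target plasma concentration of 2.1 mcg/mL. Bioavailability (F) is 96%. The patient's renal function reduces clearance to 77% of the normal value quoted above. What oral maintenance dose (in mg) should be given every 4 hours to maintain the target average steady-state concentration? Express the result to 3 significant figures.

Patient clearance = 0.77 × 6.500 = 5.005 L/h
D = CL × Css × τ / F = 5.005 × 2.1 × 4 / 0.96 = 43.79 mg

43.8 mg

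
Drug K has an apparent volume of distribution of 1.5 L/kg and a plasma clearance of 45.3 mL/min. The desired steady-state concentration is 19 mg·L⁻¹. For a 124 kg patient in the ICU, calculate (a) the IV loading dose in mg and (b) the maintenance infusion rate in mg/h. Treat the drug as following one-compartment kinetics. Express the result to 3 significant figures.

Vd = 1.5 L/kg × 124 kg = 186.0 L
Loading: fill Vd to C_target → 186.0 L × 19 mg/L = 3534 mg
CL = 45.3 mL/min = 45.3 × 0.06 = 2.718 L/h
Infusion rate = 2.718 L/h × 19 mg/L = 51.64 mg/h

(a) 3530 mg; (b) 51.6 mg/h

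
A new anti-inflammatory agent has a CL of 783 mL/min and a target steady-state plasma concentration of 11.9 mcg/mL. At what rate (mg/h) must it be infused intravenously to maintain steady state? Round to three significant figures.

559 mg/h

CL = 783 mL/min = 783 × 0.06 = 46.98 L/h
Rate = CL × Css = 46.98 × 11.9 = 559.1 mg/h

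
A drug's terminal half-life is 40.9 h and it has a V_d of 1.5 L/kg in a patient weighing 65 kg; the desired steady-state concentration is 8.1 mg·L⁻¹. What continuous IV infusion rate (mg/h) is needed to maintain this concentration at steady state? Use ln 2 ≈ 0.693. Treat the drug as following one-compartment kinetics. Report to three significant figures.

13.4 mg/h

Vd(total) = 65 kg × 1.5 L/kg = 97.50 L
CL = ln 2 · Vd / t½ = 0.693 × 97.50 / 40.9 = 1.652 L/h
Infusion rate = CL × Css = 1.652 × 8.1 = 13.38 mg/h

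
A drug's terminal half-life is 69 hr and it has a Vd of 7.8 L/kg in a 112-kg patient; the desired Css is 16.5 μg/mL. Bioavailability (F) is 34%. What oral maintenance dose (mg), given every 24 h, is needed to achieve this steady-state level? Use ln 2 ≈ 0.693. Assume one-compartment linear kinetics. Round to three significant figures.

10200 mg

Vd = 7.8 L/kg × 112 kg = 873.6 L
k = 0.693/69 = 0.01004 h⁻¹, so CL = k·Vd = 0.01004 × 873.6 = 8.771 L/h
D = CL × Css × τ / F = 8.771 × 16.5 × 24 / 0.34 = 10220 mg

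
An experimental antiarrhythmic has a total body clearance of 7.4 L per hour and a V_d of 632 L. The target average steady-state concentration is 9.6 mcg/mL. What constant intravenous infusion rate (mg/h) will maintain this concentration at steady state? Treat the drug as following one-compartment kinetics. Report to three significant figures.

71.0 mg/h

Vd does not affect the maintenance rate; only clearance governs steady-state input.
Infusion rate = CL · Css = 7.400 L/h × 9.6 mg/L = 71.04 mg/h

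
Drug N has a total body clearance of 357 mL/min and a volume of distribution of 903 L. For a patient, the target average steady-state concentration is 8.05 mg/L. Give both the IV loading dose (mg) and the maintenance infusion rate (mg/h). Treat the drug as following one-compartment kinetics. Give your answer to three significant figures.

(a) 7270 mg; (b) 172 mg/h

Loading: fill Vd to C_target → 903.0 L × 8.05 mg/L = 7269 mg
Convert clearance: 357 mL/min × 60 min/h ÷ 1000 mL/L = 21.42 L/h
Maintenance: replace elimination → rate = CL × Css = 21.42 × 8.05 = 172.4 mg/h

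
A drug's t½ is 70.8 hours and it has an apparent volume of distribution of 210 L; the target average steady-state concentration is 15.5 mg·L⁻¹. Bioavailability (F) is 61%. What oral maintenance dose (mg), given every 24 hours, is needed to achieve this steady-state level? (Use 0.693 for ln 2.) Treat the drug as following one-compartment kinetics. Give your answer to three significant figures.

CL = 0.693 × Vd / t½ = 0.693 × 210.0 / 70.8 = 2.056 L/h
D = CL × Css × τ / F = 2.056 × 15.5 × 24 / 0.61 = 1254 mg

1250 mg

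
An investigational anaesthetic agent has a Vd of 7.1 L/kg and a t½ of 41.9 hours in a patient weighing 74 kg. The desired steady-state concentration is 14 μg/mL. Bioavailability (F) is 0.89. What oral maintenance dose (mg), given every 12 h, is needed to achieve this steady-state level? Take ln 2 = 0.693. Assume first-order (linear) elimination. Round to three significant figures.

1640 mg

Vd(total) = 74 kg × 7.1 L/kg = 525.4 L
CL = ln 2 · Vd / t½ = 0.693 × 525.4 / 41.9 = 8.690 L/h
D = CL × Css × τ / F = 8.690 × 14 × 12 / 0.89 = 1640 mg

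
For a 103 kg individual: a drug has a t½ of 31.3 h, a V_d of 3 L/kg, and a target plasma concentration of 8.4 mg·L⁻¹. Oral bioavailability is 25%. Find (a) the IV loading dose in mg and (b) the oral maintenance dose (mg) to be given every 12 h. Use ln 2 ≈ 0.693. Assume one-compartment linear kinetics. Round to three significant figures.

Total Vd = 3 × 103 = 309.0 L
LD = Vd × C = 309.0 × 8.4 = 2596 mg
CL = 0.693 × Vd / t½ = 0.693 × 309.0 / 31.3 = 6.841 L/h
D = CL × Css × τ / F = 6.841 × 8.4 × 12 / 0.25 = 2758 mg

(a) 2600 mg; (b) 2760 mg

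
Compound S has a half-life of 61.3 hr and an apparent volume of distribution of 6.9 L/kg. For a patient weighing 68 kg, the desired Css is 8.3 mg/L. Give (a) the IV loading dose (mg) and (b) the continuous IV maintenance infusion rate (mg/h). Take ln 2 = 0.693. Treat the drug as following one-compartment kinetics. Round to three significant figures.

Vd(total) = 68 kg × 6.9 L/kg = 469.2 L
LD = Vd × C = 469.2 × 8.3 = 3894 mg
CL = 0.693 × Vd / t½ = 0.693 × 469.2 / 61.3 = 5.304 L/h
Infusion rate = CL × Css = 5.304 × 8.3 = 44.02 mg/h

(a) 3890 mg; (b) 44.0 mg/h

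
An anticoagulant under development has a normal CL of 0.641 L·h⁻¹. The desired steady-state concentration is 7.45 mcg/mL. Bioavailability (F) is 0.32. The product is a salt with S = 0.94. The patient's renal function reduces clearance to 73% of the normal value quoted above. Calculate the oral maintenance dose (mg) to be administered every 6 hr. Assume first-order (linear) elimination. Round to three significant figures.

69.5 mg

Patient clearance = 0.73 × 0.6410 = 0.4679 L/h
D = CL × Css × τ / F / S = 0.4679 × 7.45 × 6 / 0.32 / 0.94 = 69.53 mg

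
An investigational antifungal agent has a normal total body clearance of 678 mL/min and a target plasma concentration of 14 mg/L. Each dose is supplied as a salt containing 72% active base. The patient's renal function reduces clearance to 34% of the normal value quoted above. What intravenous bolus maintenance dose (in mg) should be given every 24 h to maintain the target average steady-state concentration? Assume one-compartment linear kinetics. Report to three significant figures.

6450 mg

Convert clearance: 678 mL/min × 60 min/h ÷ 1000 mL/L = 40.68 L/h
Patient clearance = 0.34 × 40.68 = 13.83 L/h
D = CL × Css × τ / S = 13.83 × 14 × 24 / 0.72 = 6454 mg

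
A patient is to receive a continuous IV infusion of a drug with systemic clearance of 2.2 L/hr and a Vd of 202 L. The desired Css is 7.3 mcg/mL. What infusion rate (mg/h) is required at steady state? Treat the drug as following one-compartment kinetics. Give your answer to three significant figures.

Vd does not affect the maintenance rate; only clearance governs steady-state input.
Infusion rate = CL · Css = 2.200 L/h × 7.3 mg/L = 16.06 mg/h

16.1 mg/h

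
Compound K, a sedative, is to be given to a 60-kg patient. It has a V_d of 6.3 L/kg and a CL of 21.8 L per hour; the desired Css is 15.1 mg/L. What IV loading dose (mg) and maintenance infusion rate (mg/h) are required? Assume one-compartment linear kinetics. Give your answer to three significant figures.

Total Vd = 6.3 × 60 = 378.0 L
LD = Vd · C_target = 378.0 × 15.1 = 5708 mg
Infusion rate = 21.80 L/h × 15.1 mg/L = 329.2 mg/h

(a) 5710 mg; (b) 329 mg/h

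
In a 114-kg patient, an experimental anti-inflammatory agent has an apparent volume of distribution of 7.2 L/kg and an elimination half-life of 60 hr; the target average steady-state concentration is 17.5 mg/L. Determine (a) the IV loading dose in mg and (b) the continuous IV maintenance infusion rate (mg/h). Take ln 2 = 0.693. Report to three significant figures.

Vd = 7.2 L/kg × 114 kg = 820.8 L
LD = Vd × C = 820.8 × 17.5 = 14360 mg
CL = 0.693 × Vd / t½ = 0.693 × 820.8 / 60 = 9.480 L/h
Infusion rate = CL × Css = 9.480 × 17.5 = 165.9 mg/h

(a) 14400 mg; (b) 166 mg/h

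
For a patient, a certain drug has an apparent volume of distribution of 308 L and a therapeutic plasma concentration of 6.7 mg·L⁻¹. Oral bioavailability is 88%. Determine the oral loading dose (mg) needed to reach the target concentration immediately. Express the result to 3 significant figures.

The loading dose fills Vd to the target concentration.
LD = Vd × C / F = 308.0 × 6.700 / 0.88 = 2345 mg

2350 mg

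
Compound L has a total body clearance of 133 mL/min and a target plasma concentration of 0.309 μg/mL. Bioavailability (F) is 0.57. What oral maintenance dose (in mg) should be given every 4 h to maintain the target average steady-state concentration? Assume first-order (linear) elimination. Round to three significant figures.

CL = 133 mL/min = 133 × 0.06 = 7.980 L/h
At steady state, dose per interval replaces the amount cleared in that interval: F·D/τ = CL·Css.
D = CL × Css × τ / F = 7.980 × 0.309 × 4 / 0.57 = 17.30 mg

17.3 mg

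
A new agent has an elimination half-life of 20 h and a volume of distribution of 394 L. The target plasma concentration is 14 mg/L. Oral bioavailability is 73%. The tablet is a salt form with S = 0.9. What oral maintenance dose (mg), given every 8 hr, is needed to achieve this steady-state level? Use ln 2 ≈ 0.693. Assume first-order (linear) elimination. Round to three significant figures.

2330 mg

CL = ln 2 · Vd / t½ = 0.693 × 394.0 / 20 = 13.65 L/h
D = CL × Css × τ / F / S = 13.65 × 14 × 8 / 0.73 / 0.9 = 2327 mg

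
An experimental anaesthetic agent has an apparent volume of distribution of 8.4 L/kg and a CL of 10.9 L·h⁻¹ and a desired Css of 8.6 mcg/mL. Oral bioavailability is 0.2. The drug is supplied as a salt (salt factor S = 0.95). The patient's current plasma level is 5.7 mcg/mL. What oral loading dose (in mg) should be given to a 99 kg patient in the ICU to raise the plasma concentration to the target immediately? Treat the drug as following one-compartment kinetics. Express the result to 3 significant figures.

Vd(total) = 99 kg × 8.4 L/kg = 831.6 L
The loading dose fills Vd to the target concentration; clearance is irrelevant here.
Concentration deficit ΔC = 8.6 − 5.7 = 2.900 mg/L
LD = Vd × ΔC / F / S = 831.6 × 2.900 / 0.2 / 0.95 = 12690 mg

12700 mg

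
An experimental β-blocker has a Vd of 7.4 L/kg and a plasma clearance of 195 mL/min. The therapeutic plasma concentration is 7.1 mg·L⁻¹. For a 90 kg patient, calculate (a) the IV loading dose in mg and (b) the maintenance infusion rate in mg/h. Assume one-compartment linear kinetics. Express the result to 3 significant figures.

Total Vd = 7.4 × 90 = 666.0 L
LD = Vd · C_target = 666.0 × 7.1 = 4729 mg
Convert clearance: 195 mL/min × 60 min/h ÷ 1000 mL/L = 11.70 L/h
Infusion rate = 11.70 L/h × 7.1 mg/L = 83.07 mg/h

(a) 4730 mg; (b) 83.1 mg/h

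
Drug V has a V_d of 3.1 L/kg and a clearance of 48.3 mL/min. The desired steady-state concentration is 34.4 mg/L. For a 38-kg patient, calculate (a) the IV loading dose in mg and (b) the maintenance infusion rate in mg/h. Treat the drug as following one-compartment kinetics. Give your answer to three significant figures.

Vd = 3.1 L/kg × 38 kg = 117.8 L
LD = Vd · C_target = 117.8 × 34.4 = 4052 mg
CL = 48.3 mL/min × 60/1000 = 2.898 L/h
Infusion rate = 2.898 L/h × 34.4 mg/L = 99.69 mg/h

(a) 4050 mg; (b) 99.7 mg/h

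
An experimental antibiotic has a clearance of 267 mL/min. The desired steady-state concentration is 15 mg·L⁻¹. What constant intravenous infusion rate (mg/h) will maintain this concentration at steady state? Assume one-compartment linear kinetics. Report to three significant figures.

Convert clearance: 267 mL/min × 60 min/h ÷ 1000 mL/L = 16.02 L/h
Infusion rate = CL · Css = 16.02 L/h × 15 mg/L = 240.3 mg/h

240 mg/h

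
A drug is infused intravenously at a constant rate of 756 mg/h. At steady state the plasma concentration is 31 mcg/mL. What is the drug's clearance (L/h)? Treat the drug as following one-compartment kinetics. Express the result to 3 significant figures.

At steady state, infusion rate = CL × Css, so CL = rate / Css.
CL = 756 / 31 = 24.39 L/h

24.4 L/h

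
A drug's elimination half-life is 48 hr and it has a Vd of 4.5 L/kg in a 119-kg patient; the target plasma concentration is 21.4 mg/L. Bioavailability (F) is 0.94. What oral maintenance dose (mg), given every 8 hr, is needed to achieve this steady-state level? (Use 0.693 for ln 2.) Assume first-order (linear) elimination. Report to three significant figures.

1410 mg

Total Vd = 4.5 × 119 = 535.5 L
CL = ln 2 · Vd / t½ = 0.693 × 535.5 / 48 = 7.731 L/h
D = CL × Css × τ / F = 7.731 × 21.4 × 8 / 0.94 = 1408 mg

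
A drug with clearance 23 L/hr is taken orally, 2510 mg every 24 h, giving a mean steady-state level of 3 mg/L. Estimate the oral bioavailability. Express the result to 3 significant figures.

0.660

F·D/τ = CL·Css at steady state → F = CL·Css·τ / D.
F = 23 × 3 × 24 / 2510 = 0.660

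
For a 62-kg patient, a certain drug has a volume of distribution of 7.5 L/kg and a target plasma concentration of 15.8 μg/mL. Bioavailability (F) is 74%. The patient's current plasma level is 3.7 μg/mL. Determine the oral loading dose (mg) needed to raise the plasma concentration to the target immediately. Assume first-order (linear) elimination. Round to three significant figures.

7600 mg

Vd(total) = 62 kg × 7.5 L/kg = 465.0 L
Concentration deficit ΔC = 15.8 − 3.7 = 12.10 mg/L
LD = Vd × ΔC / F = 465.0 × 12.10 / 0.74 = 7603 mg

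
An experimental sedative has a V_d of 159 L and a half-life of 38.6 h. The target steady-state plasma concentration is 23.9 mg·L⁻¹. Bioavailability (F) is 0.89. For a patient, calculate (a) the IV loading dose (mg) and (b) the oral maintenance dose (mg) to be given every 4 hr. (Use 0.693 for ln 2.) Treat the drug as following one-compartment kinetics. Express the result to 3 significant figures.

(a) 3800 mg; (b) 307 mg

LD = Vd × C = 159.0 × 23.9 = 3800 mg
CL = 0.693 × Vd / t½ = 0.693 × 159.0 / 38.6 = 2.855 L/h
D = CL × Css × τ / F = 2.855 × 23.9 × 4 / 0.89 = 306.7 mg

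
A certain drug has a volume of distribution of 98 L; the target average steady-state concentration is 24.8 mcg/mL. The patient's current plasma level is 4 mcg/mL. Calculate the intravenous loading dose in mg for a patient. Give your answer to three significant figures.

The loading dose fills Vd to the target concentration.
Concentration deficit ΔC = 24.8 − 4 = 20.80 mg/L
LD = Vd × ΔC = 98.00 × 20.80 = 2038 mg

2040 mg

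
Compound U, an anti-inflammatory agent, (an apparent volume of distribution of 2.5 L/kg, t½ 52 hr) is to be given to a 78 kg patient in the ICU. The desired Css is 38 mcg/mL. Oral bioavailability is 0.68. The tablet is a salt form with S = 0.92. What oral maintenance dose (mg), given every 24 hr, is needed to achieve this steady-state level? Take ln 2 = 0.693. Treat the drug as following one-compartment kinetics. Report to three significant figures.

3790 mg

Total Vd = 2.5 × 78 = 195.0 L
k = 0.693/52 = 0.01333 h⁻¹, so CL = k·Vd = 0.01333 × 195.0 = 2.599 L/h
D = CL × Css × τ / F / S = 2.599 × 38 × 24 / 0.68 / 0.92 = 3789 mg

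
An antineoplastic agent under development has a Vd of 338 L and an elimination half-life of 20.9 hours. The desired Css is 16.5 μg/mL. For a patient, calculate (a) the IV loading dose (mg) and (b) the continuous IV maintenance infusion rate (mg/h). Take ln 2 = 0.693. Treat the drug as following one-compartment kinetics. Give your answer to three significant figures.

(a) 5580 mg; (b) 185 mg/h

LD = Vd × C = 338.0 × 16.5 = 5577 mg
CL = 0.693 × Vd / t½ = 0.693 × 338.0 / 20.9 = 11.21 L/h
Infusion rate = CL × Css = 11.21 × 16.5 = 185.0 mg/h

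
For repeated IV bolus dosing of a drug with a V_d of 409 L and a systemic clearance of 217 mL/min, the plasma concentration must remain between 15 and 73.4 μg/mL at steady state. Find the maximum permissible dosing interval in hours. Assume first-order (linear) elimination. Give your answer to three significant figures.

49.9 h

CL = 217 mL/min = 217 × 0.06 = 13.02 L/h
k = CL / Vd = 13.02 / 409.0 = 0.03183 h⁻¹
Between IV bolus doses, concentration decays as C = C₀·e^(−kτ), so C_peak/C_trough = e^(kτ).
τ_max = ln(C_peak/C_trough) / k = ln(73.4/15) / 0.03183 = 1.588 / 0.03183 = 49.89 h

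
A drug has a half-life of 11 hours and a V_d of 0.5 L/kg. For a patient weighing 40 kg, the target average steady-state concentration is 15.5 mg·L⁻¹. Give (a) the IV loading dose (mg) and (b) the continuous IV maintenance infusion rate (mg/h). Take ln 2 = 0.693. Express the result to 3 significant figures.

(a) 310 mg; (b) 19.5 mg/h

Vd = 0.5 L/kg × 40 kg = 20.00 L
LD = Vd × C = 20.00 × 15.5 = 310.0 mg
CL = 0.693 × Vd / t½ = 0.693 × 20.00 / 11 = 1.260 L/h
Infusion rate = CL × Css = 1.260 × 15.5 = 19.53 mg/h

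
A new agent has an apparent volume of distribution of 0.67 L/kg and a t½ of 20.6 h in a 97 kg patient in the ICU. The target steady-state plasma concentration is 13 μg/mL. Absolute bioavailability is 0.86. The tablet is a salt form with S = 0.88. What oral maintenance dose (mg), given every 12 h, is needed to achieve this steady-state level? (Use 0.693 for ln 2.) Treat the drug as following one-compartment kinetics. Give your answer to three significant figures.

451 mg

Vd(total) = 97 kg × 0.67 L/kg = 64.99 L
CL = 0.693 × Vd / t½ = 0.693 × 64.99 / 20.6 = 2.186 L/h
D = CL × Css × τ / F / S = 2.186 × 13 × 12 / 0.86 / 0.88 = 450.6 mg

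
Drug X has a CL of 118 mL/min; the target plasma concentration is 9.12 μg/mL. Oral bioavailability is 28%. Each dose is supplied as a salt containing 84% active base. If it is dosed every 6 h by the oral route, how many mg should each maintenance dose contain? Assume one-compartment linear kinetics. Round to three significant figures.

1650 mg

CL = 118 mL/min × 60/1000 = 7.080 L/h
At steady state, dose per interval replaces the amount cleared in that interval: F·S·D/τ = CL·Css.
D = CL × Css × τ / F / S = 7.080 × 9.12 × 6 / 0.28 / 0.84 = 1647 mg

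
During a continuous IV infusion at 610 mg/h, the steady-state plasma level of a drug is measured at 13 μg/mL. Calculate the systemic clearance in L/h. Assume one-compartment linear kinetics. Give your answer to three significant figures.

46.9 L/h

At steady state, infusion rate = CL × Css, so CL = rate / Css.
CL = 610 / 13 = 46.92 L/h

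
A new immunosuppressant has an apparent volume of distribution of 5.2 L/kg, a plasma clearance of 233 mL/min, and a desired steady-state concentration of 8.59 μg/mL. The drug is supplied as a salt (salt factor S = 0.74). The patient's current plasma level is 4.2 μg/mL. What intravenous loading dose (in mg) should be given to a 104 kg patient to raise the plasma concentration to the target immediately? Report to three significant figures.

Total Vd = 5.2 × 104 = 540.8 L
Concentration deficit ΔC = 8.59 − 4.2 = 4.390 mg/L
LD = Vd × ΔC / S = 540.8 × 4.390 / 0.74 = 3208 mg

3210 mg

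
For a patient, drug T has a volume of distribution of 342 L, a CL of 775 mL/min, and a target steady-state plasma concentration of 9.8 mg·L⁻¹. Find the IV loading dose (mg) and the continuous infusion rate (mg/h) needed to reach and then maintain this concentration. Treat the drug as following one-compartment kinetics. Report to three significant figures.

LD = Vd · C_target = 342.0 × 9.8 = 3352 mg
CL = 775 mL/min = 775 × 0.06 = 46.50 L/h
Maintenance infusion rate = CL × Css = 46.50 × 9.8 = 455.7 mg/h

(a) 3350 mg; (b) 456 mg/h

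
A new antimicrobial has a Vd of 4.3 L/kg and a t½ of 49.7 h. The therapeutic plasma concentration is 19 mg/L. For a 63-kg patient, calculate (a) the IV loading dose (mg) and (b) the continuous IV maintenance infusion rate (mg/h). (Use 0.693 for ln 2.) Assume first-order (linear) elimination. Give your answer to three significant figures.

Total Vd = 4.3 × 63 = 270.9 L
LD = Vd × C = 270.9 × 19 = 5147 mg
CL = 0.693 × Vd / t½ = 0.693 × 270.9 / 49.7 = 3.777 L/h
Infusion rate = CL × Css = 3.777 × 19 = 71.76 mg/h

(a) 5150 mg; (b) 71.8 mg/h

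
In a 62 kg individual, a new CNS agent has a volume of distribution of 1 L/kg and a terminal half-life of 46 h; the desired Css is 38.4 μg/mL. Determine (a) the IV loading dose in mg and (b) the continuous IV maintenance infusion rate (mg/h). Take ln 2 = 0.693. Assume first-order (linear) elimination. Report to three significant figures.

(a) 2380 mg; (b) 35.9 mg/h

Vd = 1 L/kg × 62 kg = 62.00 L
LD = Vd × C = 62.00 × 38.4 = 2381 mg
CL = 0.693 × Vd / t½ = 0.693 × 62.00 / 46 = 0.9340 L/h
Infusion rate = CL × Css = 0.9340 × 38.4 = 35.87 mg/h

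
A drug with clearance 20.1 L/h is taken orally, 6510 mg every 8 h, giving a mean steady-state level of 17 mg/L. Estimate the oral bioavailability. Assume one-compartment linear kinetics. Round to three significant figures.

F·D/τ = CL·Css at steady state → F = CL·Css·τ / D.
F = 20.1 × 17 × 8 / 6510 = 0.420

0.420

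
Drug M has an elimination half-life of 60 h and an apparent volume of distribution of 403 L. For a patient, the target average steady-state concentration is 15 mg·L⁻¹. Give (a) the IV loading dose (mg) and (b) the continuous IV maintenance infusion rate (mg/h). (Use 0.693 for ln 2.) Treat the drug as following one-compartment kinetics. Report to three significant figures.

LD = Vd × C = 403.0 × 15 = 6045 mg
CL = 0.693 × Vd / t½ = 0.693 × 403.0 / 60 = 4.655 L/h
Infusion rate = CL × Css = 4.655 × 15 = 69.83 mg/h

(a) 6050 mg; (b) 69.8 mg/h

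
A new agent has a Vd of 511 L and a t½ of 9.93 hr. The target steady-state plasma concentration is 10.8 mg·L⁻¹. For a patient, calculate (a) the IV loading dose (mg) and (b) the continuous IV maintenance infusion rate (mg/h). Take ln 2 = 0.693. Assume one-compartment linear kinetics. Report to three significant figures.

LD = Vd × C = 511.0 × 10.8 = 5519 mg
CL = 0.693 × Vd / t½ = 0.693 × 511.0 / 9.93 = 35.66 L/h
Infusion rate = CL × Css = 35.66 × 10.8 = 385.1 mg/h

(a) 5520 mg; (b) 385 mg/h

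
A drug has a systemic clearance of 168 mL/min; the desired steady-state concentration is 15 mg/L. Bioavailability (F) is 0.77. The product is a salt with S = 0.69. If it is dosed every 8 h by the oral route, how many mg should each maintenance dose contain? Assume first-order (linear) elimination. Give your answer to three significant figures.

2280 mg

CL = 168 mL/min = 168 × 0.06 = 10.08 L/h
D = CL × Css × τ / F / S = 10.08 × 15 × 8 / 0.77 / 0.69 = 2277 mg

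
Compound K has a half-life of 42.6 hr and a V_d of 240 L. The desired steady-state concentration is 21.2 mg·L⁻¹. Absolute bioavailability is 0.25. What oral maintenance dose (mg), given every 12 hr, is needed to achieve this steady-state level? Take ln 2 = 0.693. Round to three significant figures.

3970 mg

CL = ln 2 · Vd / t½ = 0.693 × 240.0 / 42.6 = 3.904 L/h
D = CL × Css × τ / F = 3.904 × 21.2 × 12 / 0.25 = 3973 mg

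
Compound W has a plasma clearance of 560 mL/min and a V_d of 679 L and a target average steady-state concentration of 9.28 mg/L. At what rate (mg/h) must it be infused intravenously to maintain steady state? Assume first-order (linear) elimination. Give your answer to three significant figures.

312 mg/h

CL = 560 mL/min × 60/1000 = 33.60 L/h
R₀ = 33.60 × 9.28 = 311.8 mg/h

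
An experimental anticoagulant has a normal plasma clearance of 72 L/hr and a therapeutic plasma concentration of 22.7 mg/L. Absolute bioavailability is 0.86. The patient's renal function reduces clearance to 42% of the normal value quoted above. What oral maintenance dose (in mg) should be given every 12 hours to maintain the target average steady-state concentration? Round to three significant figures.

9580 mg

Patient clearance = 0.42 × 72.00 = 30.24 L/h
D = CL × Css × τ / F = 30.24 × 22.7 × 12 / 0.86 = 9578 mg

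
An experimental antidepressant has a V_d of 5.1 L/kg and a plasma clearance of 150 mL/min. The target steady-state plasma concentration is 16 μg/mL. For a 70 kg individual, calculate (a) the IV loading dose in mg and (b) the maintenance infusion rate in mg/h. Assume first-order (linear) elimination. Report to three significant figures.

(a) 5710 mg; (b) 144 mg/h

Total Vd = 5.1 × 70 = 357.0 L
LD = Vd · C_target = 357.0 × 16 = 5712 mg
Convert clearance: 150 mL/min × 60 min/h ÷ 1000 mL/L = 9.000 L/h
Maintenance: replace elimination → rate = CL × Css = 9.000 × 16 = 144.0 mg/h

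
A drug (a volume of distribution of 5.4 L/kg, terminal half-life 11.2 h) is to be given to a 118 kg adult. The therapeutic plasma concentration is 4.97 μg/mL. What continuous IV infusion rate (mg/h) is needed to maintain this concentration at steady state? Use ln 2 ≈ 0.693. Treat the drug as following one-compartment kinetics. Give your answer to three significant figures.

Vd(total) = 118 kg × 5.4 L/kg = 637.2 L
k = 0.693/11.2 = 0.06188 h⁻¹, so CL = k·Vd = 0.06188 × 637.2 = 39.43 L/h
Infusion rate = CL × Css = 39.43 × 4.97 = 196.0 mg/h

196 mg/h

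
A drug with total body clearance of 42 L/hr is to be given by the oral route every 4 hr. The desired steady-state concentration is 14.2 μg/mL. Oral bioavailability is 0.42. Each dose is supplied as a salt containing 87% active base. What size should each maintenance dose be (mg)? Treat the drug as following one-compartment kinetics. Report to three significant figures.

D = CL × Css × τ / F / S = 42.00 × 14.2 × 4 / 0.42 / 0.87 = 6529 mg

6530 mg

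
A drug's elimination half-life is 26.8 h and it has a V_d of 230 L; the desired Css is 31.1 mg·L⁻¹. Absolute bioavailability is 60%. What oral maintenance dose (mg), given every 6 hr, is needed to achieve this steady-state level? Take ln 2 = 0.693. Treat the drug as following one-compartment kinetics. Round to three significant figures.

1850 mg

CL = ln 2 · Vd / t½ = 0.693 × 230.0 / 26.8 = 5.947 L/h
D = CL × Css × τ / F = 5.947 × 31.1 × 6 / 0.6 = 1850 mg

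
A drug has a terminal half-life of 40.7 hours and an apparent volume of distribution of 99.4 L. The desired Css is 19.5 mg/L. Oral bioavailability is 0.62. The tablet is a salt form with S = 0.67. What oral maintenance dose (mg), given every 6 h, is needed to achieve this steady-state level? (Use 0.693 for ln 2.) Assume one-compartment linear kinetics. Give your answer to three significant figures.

477 mg

k = 0.693/40.7 = 0.01703 h⁻¹, so CL = k·Vd = 0.01703 × 99.40 = 1.693 L/h
D = CL × Css × τ / F / S = 1.693 × 19.5 × 6 / 0.62 / 0.67 = 476.8 mg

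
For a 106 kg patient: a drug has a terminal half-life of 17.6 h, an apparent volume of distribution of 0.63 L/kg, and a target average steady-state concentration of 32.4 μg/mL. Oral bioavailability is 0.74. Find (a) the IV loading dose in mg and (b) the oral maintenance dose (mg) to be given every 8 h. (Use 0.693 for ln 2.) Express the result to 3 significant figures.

Vd(total) = 106 kg × 0.63 L/kg = 66.78 L
LD = Vd × C = 66.78 × 32.4 = 2164 mg
CL = 0.693 × Vd / t½ = 0.693 × 66.78 / 17.6 = 2.629 L/h
D = CL × Css × τ / F = 2.629 × 32.4 × 8 / 0.74 = 920.9 mg

(a) 2160 mg; (b) 921 mg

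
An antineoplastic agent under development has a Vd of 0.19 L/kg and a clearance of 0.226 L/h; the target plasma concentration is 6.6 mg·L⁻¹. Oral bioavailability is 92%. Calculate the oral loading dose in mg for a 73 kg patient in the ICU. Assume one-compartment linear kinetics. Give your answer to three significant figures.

Vd = 0.19 L/kg × 73 kg = 13.87 L
The loading dose fills Vd to the target concentration; clearance is irrelevant here.
LD = Vd × C / F = 13.87 × 6.600 / 0.92 = 99.50 mg

99.5 mg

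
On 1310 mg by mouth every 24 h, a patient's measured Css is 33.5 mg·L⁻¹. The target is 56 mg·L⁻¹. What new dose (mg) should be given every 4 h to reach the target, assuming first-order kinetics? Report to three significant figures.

With linear kinetics, Css is proportional to dose rate (D/τ) at fixed clearance.
D₂ = D₁ × (Css,target / Css,current) × (τ₂/τ₁) = 1310 × (56/33.5) × (4/24) = 365.0 mg

365 mg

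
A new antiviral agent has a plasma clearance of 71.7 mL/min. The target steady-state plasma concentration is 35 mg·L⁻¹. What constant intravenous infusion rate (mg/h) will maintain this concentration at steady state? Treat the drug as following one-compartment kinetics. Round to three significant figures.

CL = 71.7 mL/min × 60/1000 = 4.302 L/h
At steady state, infusion rate equals elimination rate: rate in = CL × Css.
Infusion rate = CL · Css = 4.302 L/h × 35 mg/L = 150.6 mg/h

151 mg/h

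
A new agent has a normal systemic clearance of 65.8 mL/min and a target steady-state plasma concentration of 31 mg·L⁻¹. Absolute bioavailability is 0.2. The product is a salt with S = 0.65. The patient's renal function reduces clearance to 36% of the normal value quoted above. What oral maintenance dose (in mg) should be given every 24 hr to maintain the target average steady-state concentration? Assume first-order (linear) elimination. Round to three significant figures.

CL = 65.8 mL/min = 65.8 × 0.06 = 3.948 L/h
Patient clearance = 0.36 × 3.948 = 1.421 L/h
D = CL × Css × τ / F / S = 1.421 × 31 × 24 / 0.2 / 0.65 = 8132 mg

8130 mg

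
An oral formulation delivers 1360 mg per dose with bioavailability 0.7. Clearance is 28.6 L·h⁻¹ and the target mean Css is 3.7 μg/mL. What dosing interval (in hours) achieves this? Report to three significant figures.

9.00 h

F·D/τ = CL·Css → τ = F·D / (CL·Css).
τ = 0.7 × 1360 / (28.6 × 3.7) = 8.996 h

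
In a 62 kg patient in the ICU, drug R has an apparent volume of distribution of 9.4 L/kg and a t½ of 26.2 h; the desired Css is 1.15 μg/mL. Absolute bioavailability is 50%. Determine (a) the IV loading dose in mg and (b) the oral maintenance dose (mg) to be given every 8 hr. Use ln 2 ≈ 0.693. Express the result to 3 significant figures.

(a) 670 mg; (b) 284 mg

Total Vd = 9.4 × 62 = 582.8 L
LD = Vd × C = 582.8 × 1.15 = 670.2 mg
CL = 0.693 × Vd / t½ = 0.693 × 582.8 / 26.2 = 15.42 L/h
D = CL × Css × τ / F = 15.42 × 1.15 × 8 / 0.5 = 283.7 mg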